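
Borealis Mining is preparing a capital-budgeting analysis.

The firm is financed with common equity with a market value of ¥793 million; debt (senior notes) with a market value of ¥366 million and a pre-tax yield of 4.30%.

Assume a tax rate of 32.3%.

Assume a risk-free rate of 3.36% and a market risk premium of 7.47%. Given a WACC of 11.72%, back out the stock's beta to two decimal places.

1.66

Total capital V = 793 + 366 = 1159.
Equity weight = 793/1159 = 0.6842.
Senior notes weight = 366/1159 = 0.3158.
Debt contribution = 0.3158 × 4.3% × (1 − 32.3%) = 0.9193%.
Required equity contribution = 11.72% − 0.9193% = 10.8007%  ⇒  Re = 15.7856%.
CAPM: 15.7856% = 3.36% + β × 7.47%  ⇒  β = 1.6634.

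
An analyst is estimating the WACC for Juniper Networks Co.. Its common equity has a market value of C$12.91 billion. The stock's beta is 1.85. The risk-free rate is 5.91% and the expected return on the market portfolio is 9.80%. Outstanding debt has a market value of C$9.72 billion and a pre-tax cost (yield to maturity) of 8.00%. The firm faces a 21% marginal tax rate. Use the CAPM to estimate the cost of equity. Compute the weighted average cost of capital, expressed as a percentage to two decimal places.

Market risk premium = 9.8% − 5.91% = 3.89%.
Cost of equity via CAPM: Re = 5.91% + 1.85 × 3.89% = 13.1065%.
Total capital V = 12.91 + 9.72 = 22.63.
Equity: weight = 12.91/22.63 = 0.5705; cost = 13.1065%.
Debt: weight = 9.72/22.63 = 0.4295; after-tax cost = 8% × (1 − 21%) = 6.3200%.
WACC = 0.5705 × 13.1065% + 0.4295 × 6.3200% = 10.1916%.

10.19%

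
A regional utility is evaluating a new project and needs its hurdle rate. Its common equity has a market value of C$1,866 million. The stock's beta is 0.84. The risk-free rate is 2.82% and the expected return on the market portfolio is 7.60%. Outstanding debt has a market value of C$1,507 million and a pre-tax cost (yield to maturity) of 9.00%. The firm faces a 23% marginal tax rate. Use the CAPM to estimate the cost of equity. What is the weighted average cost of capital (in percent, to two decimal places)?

Market risk premium = 7.6% − 2.82% = 4.78%.
Cost of equity via CAPM: Re = 2.82% + 0.84 × 4.78% = 6.8352%.
Total capital V = 1866 + 1507 = 3373.
Equity: weight = 1866/3373 = 0.5532; cost = 6.8352%.
Debt: weight = 1507/3373 = 0.4468; after-tax cost = 9% × (1 − 23%) = 6.9300%.
WACC = 0.5532 × 6.8352% + 0.4468 × 6.9300% = 6.8776%.

6.88%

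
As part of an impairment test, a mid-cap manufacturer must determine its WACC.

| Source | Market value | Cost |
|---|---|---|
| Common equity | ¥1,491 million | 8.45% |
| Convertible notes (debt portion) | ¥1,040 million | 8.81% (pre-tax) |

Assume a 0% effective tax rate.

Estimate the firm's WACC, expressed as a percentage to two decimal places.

Total capital V = 1491 + 1040 = 2531.
Equity: weight = 1491/2531 = 0.5891; cost = 8.45%.
Convertible notes (debt portion): weight = 1040/2531 = 0.4109; after-tax cost = 8.81% × (1 − 0%) = 8.8100%.
WACC = 0.5891 × 8.4500% + 0.4109 × 8.8100% = 8.5979%.

8.60%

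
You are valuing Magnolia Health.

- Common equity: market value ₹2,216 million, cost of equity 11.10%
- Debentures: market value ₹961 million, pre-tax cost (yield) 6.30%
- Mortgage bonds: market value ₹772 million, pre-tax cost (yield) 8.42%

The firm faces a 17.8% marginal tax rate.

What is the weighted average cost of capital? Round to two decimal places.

Total capital V = 2216 + 961 + 772 = 3949.
Equity: weight = 2216/3949 = 0.5612; cost = 11.1%.
Debentures: weight = 961/3949 = 0.2434; after-tax cost = 6.3% × (1 − 17.8%) = 5.1786%.
Mortgage bonds: weight = 772/3949 = 0.1955; after-tax cost = 8.42% × (1 − 17.8%) = 6.9212%.
WACC = 0.5612 × 11.1000% + 0.2434 × 5.1786% + 0.1955 × 6.9212% = 8.8421%.

8.84%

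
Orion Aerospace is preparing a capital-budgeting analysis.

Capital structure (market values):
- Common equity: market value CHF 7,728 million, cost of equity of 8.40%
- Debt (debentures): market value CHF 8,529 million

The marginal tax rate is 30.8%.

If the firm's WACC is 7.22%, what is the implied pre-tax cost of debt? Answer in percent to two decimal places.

8.89%

Total capital V = 7728 + 8529 = 16257.
Equity weight = 7728/16257 = 0.4754.
Debentures weight = 8529/16257 = 0.5246.
Equity contribution = 0.4754 × 8.4% = 3.9931%.
Remaining for debt = 7.22% − 3.9931% = 3.2269%.
Rd × (1 − 30.8%) × 0.5246 = 3.2269%  ⇒  Rd = 8.8885%.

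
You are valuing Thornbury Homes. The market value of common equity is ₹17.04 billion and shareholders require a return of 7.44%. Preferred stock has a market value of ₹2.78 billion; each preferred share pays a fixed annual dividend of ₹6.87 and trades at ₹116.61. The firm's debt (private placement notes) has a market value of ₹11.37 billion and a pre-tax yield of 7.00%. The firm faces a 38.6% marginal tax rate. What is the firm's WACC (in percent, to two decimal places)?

Cost of preferred: Rp = 6.87 / 116.61 = 5.8914%.
Total capital V = 17.04 + 2.78 + 11.37 = 31.19.
Equity: weight = 17.04/31.19 = 0.5463; cost = 7.44%.
Preferred: weight = 2.78/31.19 = 0.0891; cost = 5.8914%.
Private placement notes: weight = 11.37/31.19 = 0.3645; after-tax cost = 7% × (1 − 38.6%) = 4.2980%.
WACC = 0.5463 × 7.4400% + 0.0891 × 5.8914% + 0.3645 × 4.2980% = 6.1566%.

6.16%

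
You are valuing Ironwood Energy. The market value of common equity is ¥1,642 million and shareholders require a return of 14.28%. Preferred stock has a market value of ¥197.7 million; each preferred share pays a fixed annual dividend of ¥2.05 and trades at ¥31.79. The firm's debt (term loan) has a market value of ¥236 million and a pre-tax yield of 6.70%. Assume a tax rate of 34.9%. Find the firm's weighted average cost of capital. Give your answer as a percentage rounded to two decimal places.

12.41%

Cost of preferred: Rp = 2.05 / 31.79 = 6.4486%.
Total capital V = 1642 + 197.7 + 236 = 2075.7.
Equity: weight = 1642/2075.7 = 0.7911; cost = 14.28%.
Preferred: weight = 197.7/2075.7 = 0.0952; cost = 6.4486%.
Term loan: weight = 236/2075.7 = 0.1137; after-tax cost = 6.7% × (1 − 34.9%) = 4.3617%.
WACC = 0.7911 × 14.2800% + 0.0952 × 6.4486% + 0.1137 × 4.3617% = 12.4064%.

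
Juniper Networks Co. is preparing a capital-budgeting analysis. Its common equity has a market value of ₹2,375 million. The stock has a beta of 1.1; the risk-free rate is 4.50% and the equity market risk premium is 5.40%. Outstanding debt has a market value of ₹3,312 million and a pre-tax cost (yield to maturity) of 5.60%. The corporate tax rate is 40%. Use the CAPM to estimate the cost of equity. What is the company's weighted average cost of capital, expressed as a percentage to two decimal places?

Cost of equity via CAPM: Re = 4.5% + 1.1 × 5.4% = 10.4400%.
Total capital V = 2375 + 3312 = 5687.
Equity: weight = 2375/5687 = 0.4176; cost = 10.44%.
Debt: weight = 3312/5687 = 0.5824; after-tax cost = 5.6% × (1 − 40%) = 3.3600%.
WACC = 0.4176 × 10.4400% + 0.5824 × 3.3600% = 6.3167%.

6.32%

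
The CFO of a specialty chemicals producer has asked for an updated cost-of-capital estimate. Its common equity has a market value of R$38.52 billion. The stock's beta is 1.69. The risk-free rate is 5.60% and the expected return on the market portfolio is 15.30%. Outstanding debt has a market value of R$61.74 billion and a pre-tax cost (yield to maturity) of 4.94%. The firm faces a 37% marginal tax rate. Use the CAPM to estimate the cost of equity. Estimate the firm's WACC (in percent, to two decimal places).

Market risk premium = 15.3% − 5.6% = 9.7%.
Cost of equity via CAPM: Re = 5.6% + 1.69 × 9.7% = 21.9930%.
Total capital V = 38.52 + 61.74 = 100.26.
Equity: weight = 38.52/100.26 = 0.3842; cost = 21.993%.
Debt: weight = 61.74/100.26 = 0.6158; after-tax cost = 4.94% × (1 − 37%) = 3.1122%.
WACC = 0.3842 × 21.9930% + 0.6158 × 3.1122% = 10.3662%.

10.37%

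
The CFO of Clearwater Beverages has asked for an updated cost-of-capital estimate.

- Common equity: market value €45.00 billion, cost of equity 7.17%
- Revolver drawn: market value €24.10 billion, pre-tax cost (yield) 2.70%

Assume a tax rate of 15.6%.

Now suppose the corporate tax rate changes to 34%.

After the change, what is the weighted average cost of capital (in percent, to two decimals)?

5.29%

After the change:
Total capital V = 45 + 24.1 = 69.1.
Equity: weight = 45/69.1 = 0.6512; cost = 7.17%.
Revolver drawn: weight = 24.1/69.1 = 0.3488; after-tax cost = 2.7% × (1 − 34%) = 1.7820%.
WACC = 0.6512 × 7.1700% + 0.3488 × 1.7820% = 5.2908%.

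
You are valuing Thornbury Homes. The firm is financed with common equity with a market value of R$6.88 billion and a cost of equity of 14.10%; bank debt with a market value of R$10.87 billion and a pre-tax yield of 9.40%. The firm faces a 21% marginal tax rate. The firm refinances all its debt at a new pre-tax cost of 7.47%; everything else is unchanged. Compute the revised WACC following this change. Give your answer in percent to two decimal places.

9.08%

After the change:
Total capital V = 6.88 + 10.87 = 17.75.
Equity: weight = 6.88/17.75 = 0.3876; cost = 14.1%.
Bank debt: weight = 10.87/17.75 = 0.6124; after-tax cost = 7.47% × (1 − 21%) = 5.9013%.
WACC = 0.3876 × 14.1000% + 0.6124 × 5.9013% = 9.0792%.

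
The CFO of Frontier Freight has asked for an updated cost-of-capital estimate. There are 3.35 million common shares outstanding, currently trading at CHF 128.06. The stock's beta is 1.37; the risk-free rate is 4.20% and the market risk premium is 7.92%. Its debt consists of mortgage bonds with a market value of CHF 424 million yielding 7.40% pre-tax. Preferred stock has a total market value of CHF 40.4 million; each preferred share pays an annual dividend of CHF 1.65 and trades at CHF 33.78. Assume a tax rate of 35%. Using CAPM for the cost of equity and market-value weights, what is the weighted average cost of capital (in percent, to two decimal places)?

9.73%

Cost of equity via CAPM: Re = 4.2% + 1.37 × 7.92% = 15.0504%.
Cost of preferred: Rp = 1.65 / 33.78 = 4.8845%.
Market value of equity E = 128.06 × 3.35m = 429.001m.
Total capital V = 429.001 + 40.4 + 424 = 893.401.
Equity: weight = 429.001/893.401 = 0.4802; cost = 15.0504%.
Preferred: weight = 40.4/893.401 = 0.0452; cost = 4.8845%.
Mortgage bonds: weight = 424/893.401 = 0.4746; after-tax cost = 7.4% × (1 − 35%) = 4.8100%.
WACC = 0.4802 × 15.0504% + 0.0452 × 4.8845% + 0.4746 × 4.8100% = 9.7307%.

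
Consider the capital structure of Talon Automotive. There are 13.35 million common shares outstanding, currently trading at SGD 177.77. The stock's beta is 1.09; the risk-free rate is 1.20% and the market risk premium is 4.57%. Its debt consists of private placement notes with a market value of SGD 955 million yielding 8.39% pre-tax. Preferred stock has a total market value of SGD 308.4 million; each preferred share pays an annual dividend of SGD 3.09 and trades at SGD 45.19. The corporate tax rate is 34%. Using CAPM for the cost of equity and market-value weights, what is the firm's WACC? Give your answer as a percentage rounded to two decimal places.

6.07%

Cost of equity via CAPM: Re = 1.2% + 1.09 × 4.57% = 6.1813%.
Cost of preferred: Rp = 3.09 / 45.19 = 6.8378%.
Market value of equity E = 177.77 × 13.35m = 2373.2295m.
Total capital V = 2373.2295 + 308.4 + 955 = 3636.6295.
Equity: weight = 2373.2295/3636.6295 = 0.6526; cost = 6.1813%.
Preferred: weight = 308.4/3636.6295 = 0.0848; cost = 6.8378%.
Private placement notes: weight = 955/3636.6295 = 0.2626; after-tax cost = 8.39% × (1 − 34%) = 5.5374%.
WACC = 0.6526 × 6.1813% + 0.0848 × 6.8378% + 0.2626 × 5.5374% = 6.0679%.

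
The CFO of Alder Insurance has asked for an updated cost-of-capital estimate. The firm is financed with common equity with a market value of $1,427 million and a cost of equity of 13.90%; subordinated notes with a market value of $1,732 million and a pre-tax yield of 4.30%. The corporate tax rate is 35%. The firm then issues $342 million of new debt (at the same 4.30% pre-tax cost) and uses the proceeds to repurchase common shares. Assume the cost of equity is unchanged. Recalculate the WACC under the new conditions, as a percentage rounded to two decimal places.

6.61%

After the change:
Total capital V = 1085 + 2074 = 3159.
Equity: weight = 1085/3159 = 0.3435; cost = 13.9%.
Subordinated notes: weight = 2074/3159 = 0.6565; after-tax cost = 4.3% × (1 − 35%) = 2.7950%.
WACC = 0.3435 × 13.9000% + 0.6565 × 2.7950% = 6.6092%.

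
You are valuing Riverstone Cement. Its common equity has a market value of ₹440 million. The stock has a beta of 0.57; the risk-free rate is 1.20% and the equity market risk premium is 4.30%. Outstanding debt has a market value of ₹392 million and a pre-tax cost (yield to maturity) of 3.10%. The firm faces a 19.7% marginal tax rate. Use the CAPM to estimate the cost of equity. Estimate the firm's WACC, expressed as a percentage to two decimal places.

Cost of equity via CAPM: Re = 1.2% + 0.57 × 4.3% = 3.6510%.
Total capital V = 440 + 392 = 832.
Equity: weight = 440/832 = 0.5288; cost = 3.651%.
Debt: weight = 392/832 = 0.4712; after-tax cost = 3.1% × (1 − 19.7%) = 2.4893%.
WACC = 0.5288 × 3.6510% + 0.4712 × 2.4893% = 3.1037%.

3.10%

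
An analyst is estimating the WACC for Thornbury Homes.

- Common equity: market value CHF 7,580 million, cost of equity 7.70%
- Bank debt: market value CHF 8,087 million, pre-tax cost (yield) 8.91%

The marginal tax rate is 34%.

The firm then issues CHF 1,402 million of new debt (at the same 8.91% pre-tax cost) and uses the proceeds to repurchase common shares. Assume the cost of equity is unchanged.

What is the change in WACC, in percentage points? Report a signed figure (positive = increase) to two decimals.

-0.16 pp

Current WACC:
Total capital V = 7580 + 8087 = 15667.
Equity: weight = 7580/15667 = 0.4838; cost = 7.7%.
Bank debt: weight = 8087/15667 = 0.5162; after-tax cost = 8.91% × (1 − 34%) = 5.8806%.
WACC = 0.4838 × 7.7000% + 0.5162 × 5.8806% = 6.7609%.
After the change:
Total capital V = 6178 + 9489 = 15667.
Equity: weight = 6178/15667 = 0.3943; cost = 7.7%.
Bank debt: weight = 9489/15667 = 0.6057; after-tax cost = 8.91% × (1 − 34%) = 5.8806%.
WACC = 0.3943 × 7.7000% + 0.6057 × 5.8806% = 6.5980%.
Change in WACC = 6.5980% − 6.7609% = -0.1628 pp.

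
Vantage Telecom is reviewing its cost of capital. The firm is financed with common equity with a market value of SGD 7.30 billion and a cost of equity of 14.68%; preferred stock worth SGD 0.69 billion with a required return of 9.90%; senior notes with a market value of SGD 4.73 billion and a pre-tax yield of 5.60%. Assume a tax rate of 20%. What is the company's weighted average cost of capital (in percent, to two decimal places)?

Total capital V = 7.3 + 0.69 + 4.73 = 12.72.
Equity: weight = 7.3/12.72 = 0.5739; cost = 14.68%.
Preferred: weight = 0.69/12.72 = 0.0542; cost = 9.9%.
Senior notes: weight = 4.73/12.72 = 0.3719; after-tax cost = 5.6% × (1 − 20%) = 4.4800%.
WACC = 0.5739 × 14.6800% + 0.0542 × 9.9000% + 0.3719 × 4.4800% = 10.6278%.

10.63%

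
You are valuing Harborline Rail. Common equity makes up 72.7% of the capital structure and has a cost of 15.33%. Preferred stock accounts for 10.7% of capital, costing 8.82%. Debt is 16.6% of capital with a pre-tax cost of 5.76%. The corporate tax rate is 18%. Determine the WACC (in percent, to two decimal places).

12.87%

After-tax cost of debt = 5.76% × (1 − 18%) = 4.7232%.
WACC = 0.727 × 15.3300% + 0.107 × 8.8200% + 0.166 × 4.7232% = 12.8727%.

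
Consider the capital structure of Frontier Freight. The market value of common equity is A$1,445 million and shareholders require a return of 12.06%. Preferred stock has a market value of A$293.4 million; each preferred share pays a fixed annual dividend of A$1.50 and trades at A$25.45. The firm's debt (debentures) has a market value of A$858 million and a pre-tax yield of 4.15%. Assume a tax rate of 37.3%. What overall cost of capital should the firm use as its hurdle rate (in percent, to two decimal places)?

8.24%

Cost of preferred: Rp = 1.5 / 25.45 = 5.8939%.
Total capital V = 1445 + 293.4 + 858 = 2596.4.
Equity: weight = 1445/2596.4 = 0.5565; cost = 12.06%.
Preferred: weight = 293.4/2596.4 = 0.1130; cost = 5.8939%.
Debentures: weight = 858/2596.4 = 0.3305; after-tax cost = 4.15% × (1 − 37.3%) = 2.6021%.
WACC = 0.5565 × 12.0600% + 0.1130 × 5.8939% + 0.3305 × 2.6021% = 8.2378%.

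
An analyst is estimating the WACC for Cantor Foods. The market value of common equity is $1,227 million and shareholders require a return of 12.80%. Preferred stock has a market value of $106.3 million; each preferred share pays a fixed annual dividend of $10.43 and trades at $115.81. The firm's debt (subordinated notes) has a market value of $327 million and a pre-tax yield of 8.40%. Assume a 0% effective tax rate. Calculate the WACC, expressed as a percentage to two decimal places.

11.69%

Cost of preferred: Rp = 10.43 / 115.81 = 9.0061%.
Total capital V = 1227 + 106.3 + 327 = 1660.3.
Equity: weight = 1227/1660.3 = 0.7390; cost = 12.8%.
Preferred: weight = 106.3/1660.3 = 0.0640; cost = 9.0061%.
Subordinated notes: weight = 327/1660.3 = 0.1970; after-tax cost = 8.4% × (1 − 0%) = 8.4000%.
WACC = 0.7390 × 12.8000% + 0.0640 × 9.0061% + 0.1970 × 8.4000% = 11.6905%.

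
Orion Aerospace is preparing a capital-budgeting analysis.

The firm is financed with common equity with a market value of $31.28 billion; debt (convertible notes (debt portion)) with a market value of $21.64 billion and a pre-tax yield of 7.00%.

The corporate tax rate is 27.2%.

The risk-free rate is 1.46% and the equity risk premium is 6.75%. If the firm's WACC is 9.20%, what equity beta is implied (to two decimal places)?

1.57

Total capital V = 31.28 + 21.64 = 52.92.
Equity weight = 31.28/52.92 = 0.5911.
Convertible notes (debt portion) weight = 21.64/52.92 = 0.4089.
Debt contribution = 0.4089 × 7% × (1 − 27.2%) = 2.0839%.
Required equity contribution = 9.2% − 2.0839% = 7.1161%  ⇒  Re = 12.0392%.
CAPM: 12.0392% = 1.46% + β × 6.75%  ⇒  β = 1.5673.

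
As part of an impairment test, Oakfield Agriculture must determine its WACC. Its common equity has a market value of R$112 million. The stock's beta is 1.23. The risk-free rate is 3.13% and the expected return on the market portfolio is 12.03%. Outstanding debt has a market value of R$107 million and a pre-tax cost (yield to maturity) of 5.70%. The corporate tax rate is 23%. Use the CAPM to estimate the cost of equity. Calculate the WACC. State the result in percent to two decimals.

9.34%

Market risk premium = 12.03% − 3.13% = 8.9%.
Cost of equity via CAPM: Re = 3.13% + 1.23 × 8.9% = 14.0770%.
Total capital V = 112 + 107 = 219.
Equity: weight = 112/219 = 0.5114; cost = 14.077%.
Debt: weight = 107/219 = 0.4886; after-tax cost = 5.7% × (1 − 23%) = 4.3890%.
WACC = 0.5114 × 14.0770% + 0.4886 × 4.3890% = 9.3436%.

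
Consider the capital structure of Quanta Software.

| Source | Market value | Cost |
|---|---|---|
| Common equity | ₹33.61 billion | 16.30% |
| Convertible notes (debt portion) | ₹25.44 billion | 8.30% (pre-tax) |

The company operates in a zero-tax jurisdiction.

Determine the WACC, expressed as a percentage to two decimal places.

12.85%

Total capital V = 33.61 + 25.44 = 59.05.
Equity: weight = 33.61/59.05 = 0.5692; cost = 16.3%.
Convertible notes (debt portion): weight = 25.44/59.05 = 0.4308; after-tax cost = 8.3% × (1 − 0%) = 8.3000%.
WACC = 0.5692 × 16.3000% + 0.4308 × 8.3000% = 12.8534%.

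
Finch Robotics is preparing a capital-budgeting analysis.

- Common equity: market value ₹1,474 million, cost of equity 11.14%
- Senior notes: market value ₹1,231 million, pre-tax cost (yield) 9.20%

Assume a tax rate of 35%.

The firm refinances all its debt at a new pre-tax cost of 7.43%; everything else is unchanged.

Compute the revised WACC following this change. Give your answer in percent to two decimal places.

8.27%

After the change:
Total capital V = 1474 + 1231 = 2705.
Equity: weight = 1474/2705 = 0.5449; cost = 11.14%.
Senior notes: weight = 1231/2705 = 0.4551; after-tax cost = 7.43% × (1 − 35%) = 4.8295%.
WACC = 0.5449 × 11.1400% + 0.4551 × 4.8295% = 8.2682%.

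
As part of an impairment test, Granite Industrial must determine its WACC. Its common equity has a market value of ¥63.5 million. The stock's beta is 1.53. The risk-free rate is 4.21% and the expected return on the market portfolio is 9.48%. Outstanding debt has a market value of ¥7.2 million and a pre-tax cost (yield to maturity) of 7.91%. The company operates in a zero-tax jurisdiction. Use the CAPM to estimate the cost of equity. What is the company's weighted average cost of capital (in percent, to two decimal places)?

Market risk premium = 9.48% − 4.21% = 5.27%.
Cost of equity via CAPM: Re = 4.21% + 1.53 × 5.27% = 12.2731%.
Total capital V = 63.5 + 7.2 = 70.7.
Equity: weight = 63.5/70.7 = 0.8982; cost = 12.2731%.
Debt: weight = 7.2/70.7 = 0.1018; after-tax cost = 7.91% × (1 − 0%) = 7.9100%.
WACC = 0.8982 × 12.2731% + 0.1018 × 7.9100% = 11.8288%.

11.83%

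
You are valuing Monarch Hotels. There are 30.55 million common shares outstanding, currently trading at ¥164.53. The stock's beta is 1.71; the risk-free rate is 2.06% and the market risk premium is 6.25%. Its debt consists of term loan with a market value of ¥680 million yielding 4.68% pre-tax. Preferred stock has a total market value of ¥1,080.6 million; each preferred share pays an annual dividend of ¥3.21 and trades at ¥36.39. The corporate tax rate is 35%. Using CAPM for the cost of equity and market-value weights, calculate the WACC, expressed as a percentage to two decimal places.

11.15%

Cost of equity via CAPM: Re = 2.06% + 1.71 × 6.25% = 12.7475%.
Cost of preferred: Rp = 3.21 / 36.39 = 8.8211%.
Market value of equity E = 164.53 × 30.55m = 5026.3915m.
Total capital V = 5026.3915 + 1080.6 + 680 = 6786.9915.
Equity: weight = 5026.3915/6786.9915 = 0.7406; cost = 12.7475%.
Preferred: weight = 1080.6/6786.9915 = 0.1592; cost = 8.8211%.
Term loan: weight = 680/6786.9915 = 0.1002; after-tax cost = 4.68% × (1 − 35%) = 3.0420%.
WACC = 0.7406 × 12.7475% + 0.1592 × 8.8211% + 0.1002 × 3.0420% = 11.1499%.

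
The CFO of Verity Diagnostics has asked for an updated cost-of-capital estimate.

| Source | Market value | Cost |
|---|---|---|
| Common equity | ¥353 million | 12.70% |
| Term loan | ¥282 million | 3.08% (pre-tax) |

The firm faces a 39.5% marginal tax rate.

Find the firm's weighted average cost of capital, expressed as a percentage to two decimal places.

Total capital V = 353 + 282 = 635.
Equity: weight = 353/635 = 0.5559; cost = 12.7%.
Term loan: weight = 282/635 = 0.4441; after-tax cost = 3.08% × (1 − 39.5%) = 1.8634%.
WACC = 0.5559 × 12.7000% + 0.4441 × 1.8634% = 7.8875%.

7.89%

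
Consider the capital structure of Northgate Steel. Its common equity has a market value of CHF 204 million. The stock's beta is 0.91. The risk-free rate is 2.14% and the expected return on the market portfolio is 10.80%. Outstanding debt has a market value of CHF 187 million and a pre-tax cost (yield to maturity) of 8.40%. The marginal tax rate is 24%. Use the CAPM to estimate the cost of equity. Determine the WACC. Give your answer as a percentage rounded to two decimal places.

Market risk premium = 10.8% − 2.14% = 8.66%.
Cost of equity via CAPM: Re = 2.14% + 0.91 × 8.66% = 10.0206%.
Total capital V = 204 + 187 = 391.
Equity: weight = 204/391 = 0.5217; cost = 10.0206%.
Debt: weight = 187/391 = 0.4783; after-tax cost = 8.4% × (1 − 24%) = 6.3840%.
WACC = 0.5217 × 10.0206% + 0.4783 × 6.3840% = 8.2814%.

8.28%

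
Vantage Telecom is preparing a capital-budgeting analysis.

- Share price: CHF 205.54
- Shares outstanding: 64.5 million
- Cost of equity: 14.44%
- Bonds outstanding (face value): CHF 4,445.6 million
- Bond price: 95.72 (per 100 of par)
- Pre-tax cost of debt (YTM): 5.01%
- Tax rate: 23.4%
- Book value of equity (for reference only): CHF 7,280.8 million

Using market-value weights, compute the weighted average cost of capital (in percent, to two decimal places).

Market value of equity E = 205.54 × 64.5m = 13257.33m. Market value of debt D = 4445.6m × 95.72/100 = 4255.32832m.
Total capital V = 13257.33 + 4255.32832 = 17512.65832.
Equity: weight = 13257.33/17512.65832 = 0.7570; cost = 14.44%.
Bonds outstanding: weight = 4255.32832/17512.65832 = 0.2430; after-tax cost = 5.01% × (1 − 23.4%) = 3.8377%.
WACC = 0.7570 × 14.4400% + 0.2430 × 3.8377% = 11.8638%.

11.86%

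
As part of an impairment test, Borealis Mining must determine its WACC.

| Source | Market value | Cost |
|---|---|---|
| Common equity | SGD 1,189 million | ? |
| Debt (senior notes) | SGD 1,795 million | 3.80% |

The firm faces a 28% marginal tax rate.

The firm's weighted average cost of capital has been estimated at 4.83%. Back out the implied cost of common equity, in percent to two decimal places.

7.99%

Total capital V = 1189 + 1795 = 2984.
Equity weight = 1189/2984 = 0.3985.
Senior notes weight = 1795/2984 = 0.6015.
Debt contribution = 0.6015 × 3.8% × (1 − 28%) = 1.6458%.
Required equity contribution = 4.83% − 1.6458% = 3.1842%.
Re = 3.1842% / 0.3985 = 7.9913%.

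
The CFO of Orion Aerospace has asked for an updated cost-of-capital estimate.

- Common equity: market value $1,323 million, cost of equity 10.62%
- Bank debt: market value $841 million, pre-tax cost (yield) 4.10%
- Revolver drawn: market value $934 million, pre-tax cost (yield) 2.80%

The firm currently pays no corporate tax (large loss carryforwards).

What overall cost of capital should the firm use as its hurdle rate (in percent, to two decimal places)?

Total capital V = 1323 + 841 + 934 = 3098.
Equity: weight = 1323/3098 = 0.4270; cost = 10.62%.
Bank debt: weight = 841/3098 = 0.2715; after-tax cost = 4.1% × (1 − 0%) = 4.1000%.
Revolver drawn: weight = 934/3098 = 0.3015; after-tax cost = 2.8% × (1 − 0%) = 2.8000%.
WACC = 0.4270 × 10.6200% + 0.2715 × 4.1000% + 0.3015 × 2.8000% = 6.4924%.

6.49%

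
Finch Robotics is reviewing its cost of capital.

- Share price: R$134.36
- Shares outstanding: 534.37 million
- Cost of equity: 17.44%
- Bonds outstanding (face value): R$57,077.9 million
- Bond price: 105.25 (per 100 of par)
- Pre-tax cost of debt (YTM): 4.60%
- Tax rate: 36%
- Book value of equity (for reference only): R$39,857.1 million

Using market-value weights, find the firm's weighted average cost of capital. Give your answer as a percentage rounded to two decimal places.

Market value of equity E = 134.36 × 534.37m = 71797.9532m. Market value of debt D = 57077.9m × 105.25/100 = 60074.48975m.
Total capital V = 71797.9532 + 60074.48975 = 131872.44295.
Equity: weight = 71797.9532/131872.44295 = 0.5445; cost = 17.44%.
Bonds outstanding: weight = 60074.48975/131872.44295 = 0.4555; after-tax cost = 4.6% × (1 − 36%) = 2.9440%.
WACC = 0.5445 × 17.4400% + 0.4555 × 2.9440% = 10.8363%.

10.84%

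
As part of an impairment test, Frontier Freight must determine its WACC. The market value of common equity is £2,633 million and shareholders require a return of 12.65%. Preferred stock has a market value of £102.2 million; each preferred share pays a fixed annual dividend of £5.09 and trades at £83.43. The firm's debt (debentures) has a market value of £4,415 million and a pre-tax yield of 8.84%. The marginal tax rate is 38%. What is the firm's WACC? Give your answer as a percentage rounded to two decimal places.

8.13%

Cost of preferred: Rp = 5.09 / 83.43 = 6.1009%.
Total capital V = 2633 + 102.2 + 4415 = 7150.2.
Equity: weight = 2633/7150.2 = 0.3682; cost = 12.65%.
Preferred: weight = 102.2/7150.2 = 0.0143; cost = 6.1009%.
Debentures: weight = 4415/7150.2 = 0.6175; after-tax cost = 8.84% × (1 − 38%) = 5.4808%.
WACC = 0.3682 × 12.6500% + 0.0143 × 6.1009% + 0.6175 × 5.4808% = 8.1297%.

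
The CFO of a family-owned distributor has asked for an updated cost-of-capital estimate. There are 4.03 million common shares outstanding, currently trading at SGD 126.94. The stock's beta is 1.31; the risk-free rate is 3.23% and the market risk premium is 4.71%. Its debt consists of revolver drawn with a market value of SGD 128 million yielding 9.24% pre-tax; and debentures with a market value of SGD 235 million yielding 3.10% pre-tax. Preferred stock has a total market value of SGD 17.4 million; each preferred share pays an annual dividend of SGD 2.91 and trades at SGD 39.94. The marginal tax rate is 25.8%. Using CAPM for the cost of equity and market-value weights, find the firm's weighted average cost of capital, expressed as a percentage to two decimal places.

7.12%

Cost of equity via CAPM: Re = 3.23% + 1.31 × 4.71% = 9.4001%.
Cost of preferred: Rp = 2.91 / 39.94 = 7.2859%.
Market value of equity E = 126.94 × 4.03m = 511.5682m.
Total capital V = 511.5682 + 17.4 + 128 + 235 = 891.9682.
Equity: weight = 511.5682/891.9682 = 0.5735; cost = 9.4001%.
Preferred: weight = 17.4/891.9682 = 0.0195; cost = 7.2859%.
Revolver drawn: weight = 128/891.9682 = 0.1435; after-tax cost = 9.24% × (1 − 25.8%) = 6.8561%.
Debentures: weight = 235/891.9682 = 0.2635; after-tax cost = 3.1% × (1 − 25.8%) = 2.3002%.
WACC = 0.5735 × 9.4001% + 0.0195 × 7.2859% + 0.1435 × 6.8561% + 0.2635 × 2.3002% = 7.1232%.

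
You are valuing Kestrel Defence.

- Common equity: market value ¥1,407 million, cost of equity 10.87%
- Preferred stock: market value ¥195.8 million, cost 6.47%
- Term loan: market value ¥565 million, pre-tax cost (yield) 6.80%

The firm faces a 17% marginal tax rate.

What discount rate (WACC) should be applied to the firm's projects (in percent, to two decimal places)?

9.11%

Total capital V = 1407 + 195.8 + 565 = 2167.8.
Equity: weight = 1407/2167.8 = 0.6490; cost = 10.87%.
Preferred: weight = 195.8/2167.8 = 0.0903; cost = 6.47%.
Term loan: weight = 565/2167.8 = 0.2606; after-tax cost = 6.8% × (1 − 17%) = 5.6440%.
WACC = 0.6490 × 10.8700% + 0.0903 × 6.4700% + 0.2606 × 5.6440% = 9.1105%.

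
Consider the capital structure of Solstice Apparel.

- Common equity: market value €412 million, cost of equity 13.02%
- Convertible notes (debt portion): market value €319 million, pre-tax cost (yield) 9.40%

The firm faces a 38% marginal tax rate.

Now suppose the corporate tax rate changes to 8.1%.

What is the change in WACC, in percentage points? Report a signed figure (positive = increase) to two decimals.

+1.23 pp

Current WACC:
Total capital V = 412 + 319 = 731.
Equity: weight = 412/731 = 0.5636; cost = 13.02%.
Convertible notes (debt portion): weight = 319/731 = 0.4364; after-tax cost = 9.4% × (1 − 38%) = 5.8280%.
WACC = 0.5636 × 13.0200% + 0.4364 × 5.8280% = 9.8815%.
After the change:
Total capital V = 412 + 319 = 731.
Equity: weight = 412/731 = 0.5636; cost = 13.02%.
Convertible notes (debt portion): weight = 319/731 = 0.4364; after-tax cost = 9.4% × (1 − 8.1%) = 8.6386%.
WACC = 0.5636 × 13.0200% + 0.4364 × 8.6386% = 11.1080%.
Change in WACC = 11.1080% − 9.8815% = 1.2265 pp.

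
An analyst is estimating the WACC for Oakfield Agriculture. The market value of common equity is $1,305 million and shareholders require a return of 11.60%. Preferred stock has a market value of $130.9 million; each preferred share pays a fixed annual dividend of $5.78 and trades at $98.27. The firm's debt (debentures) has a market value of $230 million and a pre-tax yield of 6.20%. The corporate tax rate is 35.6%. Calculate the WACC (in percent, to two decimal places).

10.10%

Cost of preferred: Rp = 5.78 / 98.27 = 5.8818%.
Total capital V = 1305 + 130.9 + 230 = 1665.9.
Equity: weight = 1305/1665.9 = 0.7834; cost = 11.6%.
Preferred: weight = 130.9/1665.9 = 0.0786; cost = 5.8818%.
Debentures: weight = 230/1665.9 = 0.1381; after-tax cost = 6.2% × (1 − 35.6%) = 3.9928%.
WACC = 0.7834 × 11.6000% + 0.0786 × 5.8818% + 0.1381 × 3.9928% = 10.1004%.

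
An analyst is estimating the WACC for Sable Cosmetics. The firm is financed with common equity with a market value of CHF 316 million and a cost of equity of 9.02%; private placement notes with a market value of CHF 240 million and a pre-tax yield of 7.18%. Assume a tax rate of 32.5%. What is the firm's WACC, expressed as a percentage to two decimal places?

Total capital V = 316 + 240 = 556.
Equity: weight = 316/556 = 0.5683; cost = 9.02%.
Private placement notes: weight = 240/556 = 0.4317; after-tax cost = 7.18% × (1 − 32.5%) = 4.8465%.
WACC = 0.5683 × 9.0200% + 0.4317 × 4.8465% = 7.2185%.

7.22%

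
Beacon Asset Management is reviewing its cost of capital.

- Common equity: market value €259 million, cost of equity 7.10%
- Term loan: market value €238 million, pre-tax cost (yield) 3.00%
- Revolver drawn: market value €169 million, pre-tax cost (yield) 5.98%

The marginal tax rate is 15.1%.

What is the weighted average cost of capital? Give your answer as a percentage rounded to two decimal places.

4.96%

Total capital V = 259 + 238 + 169 = 666.
Equity: weight = 259/666 = 0.3889; cost = 7.1%.
Term loan: weight = 238/666 = 0.3574; after-tax cost = 3% × (1 − 15.1%) = 2.5470%.
Revolver drawn: weight = 169/666 = 0.2538; after-tax cost = 5.98% × (1 − 15.1%) = 5.0770%.
WACC = 0.3889 × 7.1000% + 0.3574 × 2.5470% + 0.2538 × 5.0770% = 4.9596%.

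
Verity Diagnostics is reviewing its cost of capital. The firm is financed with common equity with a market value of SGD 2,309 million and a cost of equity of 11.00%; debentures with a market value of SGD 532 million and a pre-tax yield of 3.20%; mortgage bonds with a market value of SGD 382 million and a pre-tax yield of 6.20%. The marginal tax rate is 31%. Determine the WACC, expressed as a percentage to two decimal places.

8.75%

Total capital V = 2309 + 532 + 382 = 3223.
Equity: weight = 2309/3223 = 0.7164; cost = 11%.
Debentures: weight = 532/3223 = 0.1651; after-tax cost = 3.2% × (1 − 31%) = 2.2080%.
Mortgage bonds: weight = 382/3223 = 0.1185; after-tax cost = 6.2% × (1 − 31%) = 4.2780%.
WACC = 0.7164 × 11.0000% + 0.1651 × 2.2080% + 0.1185 × 4.2780% = 8.7520%.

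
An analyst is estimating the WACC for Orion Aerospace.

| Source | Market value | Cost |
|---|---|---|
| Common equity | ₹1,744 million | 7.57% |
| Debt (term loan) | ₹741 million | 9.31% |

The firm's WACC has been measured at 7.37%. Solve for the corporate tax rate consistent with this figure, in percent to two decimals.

Total capital V = 1744 + 741 = 2485.
Equity weight = 1744/2485 = 0.7018.
Term loan weight = 741/2485 = 0.2982.
Equity contribution = 0.7018 × 7.57% = 5.3127%.
Debt contribution must be 7.37% − 5.3127% = 2.0573%.
0.2982 × 9.31% × (1 − T) = 2.0573%  ⇒  (1 − T) = 0.7411.
T = 25.8938%.

25.89%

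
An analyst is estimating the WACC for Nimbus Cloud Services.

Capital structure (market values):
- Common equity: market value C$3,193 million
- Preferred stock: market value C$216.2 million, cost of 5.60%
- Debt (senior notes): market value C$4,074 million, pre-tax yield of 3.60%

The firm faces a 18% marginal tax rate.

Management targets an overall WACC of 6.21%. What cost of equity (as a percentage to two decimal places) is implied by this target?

10.41%

Total capital V = 3193 + 216.2 + 4074 = 7483.2.
Equity weight = 3193/7483.2 = 0.4267.
Preferred weight = 216.2/7483.2 = 0.0289.
Senior notes weight = 4074/7483.2 = 0.5444.
Debt contribution = 0.5444 × 3.6% × (1 − 18%) = 1.6071%.
Preferred contribution = 0.0289 × 5.6% = 0.1618%.
Required equity contribution = 6.21% − 1.7689% = 4.4411%.
Re = 4.4411% / 0.4267 = 10.4082%.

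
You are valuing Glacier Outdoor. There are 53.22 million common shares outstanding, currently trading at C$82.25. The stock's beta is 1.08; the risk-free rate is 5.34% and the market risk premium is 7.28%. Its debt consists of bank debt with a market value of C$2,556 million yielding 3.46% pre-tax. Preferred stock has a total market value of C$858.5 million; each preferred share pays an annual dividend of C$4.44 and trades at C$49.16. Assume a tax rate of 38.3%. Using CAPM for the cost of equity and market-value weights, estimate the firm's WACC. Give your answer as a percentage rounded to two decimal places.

9.11%

Cost of equity via CAPM: Re = 5.34% + 1.08 × 7.28% = 13.2024%.
Cost of preferred: Rp = 4.44 / 49.16 = 9.0317%.
Market value of equity E = 82.25 × 53.22m = 4377.345m.
Total capital V = 4377.345 + 858.5 + 2556 = 7791.845.
Equity: weight = 4377.345/7791.845 = 0.5618; cost = 13.2024%.
Preferred: weight = 858.5/7791.845 = 0.1102; cost = 9.0317%.
Bank debt: weight = 2556/7791.845 = 0.3280; after-tax cost = 3.46% × (1 − 38.3%) = 2.1348%.
WACC = 0.5618 × 13.2024% + 0.1102 × 9.0317% + 0.3280 × 2.1348% = 9.1123%.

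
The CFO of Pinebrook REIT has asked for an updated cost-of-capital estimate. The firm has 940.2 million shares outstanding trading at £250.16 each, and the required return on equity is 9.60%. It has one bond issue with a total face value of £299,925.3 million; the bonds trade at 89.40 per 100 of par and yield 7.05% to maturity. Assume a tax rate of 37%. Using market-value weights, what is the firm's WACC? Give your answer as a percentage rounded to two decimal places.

Market value of equity E = 250.16 × 940.2m = 235200.432m. Market value of debt D = 299925.3m × 89.4/100 = 268133.2182m.
Total capital V = 235200.432 + 268133.2182 = 503333.6502.
Equity: weight = 235200.432/503333.6502 = 0.4673; cost = 9.6%.
Bonds outstanding: weight = 268133.2182/503333.6502 = 0.5327; after-tax cost = 7.05% × (1 − 37%) = 4.4415%.
WACC = 0.4673 × 9.6000% + 0.5327 × 4.4415% = 6.8520%.

6.85%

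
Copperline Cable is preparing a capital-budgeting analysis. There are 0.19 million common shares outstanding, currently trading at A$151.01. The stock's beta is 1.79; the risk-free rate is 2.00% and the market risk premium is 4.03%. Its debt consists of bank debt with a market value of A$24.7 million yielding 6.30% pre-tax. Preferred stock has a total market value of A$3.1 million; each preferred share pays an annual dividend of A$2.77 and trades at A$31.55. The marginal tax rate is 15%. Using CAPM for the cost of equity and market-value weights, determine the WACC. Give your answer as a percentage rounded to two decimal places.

Cost of equity via CAPM: Re = 2.0% + 1.79 × 4.03% = 9.2137%.
Cost of preferred: Rp = 2.77 / 31.55 = 8.7797%.
Market value of equity E = 151.01 × 0.19m = 28.6919m.
Total capital V = 28.6919 + 3.1 + 24.7 = 56.4919.
Equity: weight = 28.6919/56.4919 = 0.5079; cost = 9.2137%.
Preferred: weight = 3.1/56.4919 = 0.0549; cost = 8.7797%.
Bank debt: weight = 24.7/56.4919 = 0.4372; after-tax cost = 6.3% × (1 − 15%) = 5.3550%.
WACC = 0.5079 × 9.2137% + 0.0549 × 8.7797% + 0.4372 × 5.3550% = 7.5027%.

7.50%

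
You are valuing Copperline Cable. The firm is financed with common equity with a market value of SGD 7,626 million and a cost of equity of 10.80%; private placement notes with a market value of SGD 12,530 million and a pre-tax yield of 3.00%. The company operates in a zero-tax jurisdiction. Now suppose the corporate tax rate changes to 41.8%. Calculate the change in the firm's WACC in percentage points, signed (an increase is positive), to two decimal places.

-0.78 pp

Current WACC:
Total capital V = 7626 + 12530 = 20156.
Equity: weight = 7626/20156 = 0.3783; cost = 10.8%.
Private placement notes: weight = 12530/20156 = 0.6217; after-tax cost = 3% × (1 − 0%) = 3.0000%.
WACC = 0.3783 × 10.8000% + 0.6217 × 3.0000% = 5.9511%.
After the change:
Total capital V = 7626 + 12530 = 20156.
Equity: weight = 7626/20156 = 0.3783; cost = 10.8%.
Private placement notes: weight = 12530/20156 = 0.6217; after-tax cost = 3% × (1 − 41.8%) = 1.7460%.
WACC = 0.3783 × 10.8000% + 0.6217 × 1.7460% = 5.1716%.
Change in WACC = 5.1716% − 5.9511% = -0.7796 pp.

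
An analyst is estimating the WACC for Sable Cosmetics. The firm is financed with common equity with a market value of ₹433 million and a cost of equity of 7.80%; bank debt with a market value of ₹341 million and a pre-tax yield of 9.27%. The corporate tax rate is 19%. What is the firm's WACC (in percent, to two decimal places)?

7.67%

Total capital V = 433 + 341 = 774.
Equity: weight = 433/774 = 0.5594; cost = 7.8%.
Bank debt: weight = 341/774 = 0.4406; after-tax cost = 9.27% × (1 − 19%) = 7.5087%.
WACC = 0.5594 × 7.8000% + 0.4406 × 7.5087% = 7.6717%.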